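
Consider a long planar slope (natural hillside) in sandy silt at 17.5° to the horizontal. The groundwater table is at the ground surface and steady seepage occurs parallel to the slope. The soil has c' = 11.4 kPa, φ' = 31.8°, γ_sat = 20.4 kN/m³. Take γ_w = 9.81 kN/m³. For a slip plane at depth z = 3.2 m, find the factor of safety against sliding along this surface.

With seepage parallel to the slope and the water table at the surface, the effective normal stress on the slip plane uses the buoyant unit weight γ' = γ_sat − γ_w while the driving shear stress uses γ_sat:
FS = [c' + γ' z cos²β tanφ'] / [γ_sat z sinβ cosβ]
γ' = 20.4 − 9.81 = 10.59 kN/m³
Numerator = 11.4 + 10.59·3.2·cos²17.5°·tan31.8° = 11.4 + 10.59·3.2·0.9096·0.6200 = 30.512 kPa
Denominator = 20.4·3.2·sin17.5°·cos17.5° = 20.4·3.2·0.3007·0.9537 = 18.722 kPa
FS = 30.512 / 18.722 = 1.630

FS = 1.63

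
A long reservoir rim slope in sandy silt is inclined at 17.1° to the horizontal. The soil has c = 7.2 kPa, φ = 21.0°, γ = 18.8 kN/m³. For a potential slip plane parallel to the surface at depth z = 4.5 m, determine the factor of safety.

FS = 1.55

For an infinite slope with a slip plane parallel to the surface (no pore pressure): FS = [c + γz cos²β tanφ] / [γz sinβ cosβ].
γz = 18.8·4.5 = 84.60 kN/m²
Numerator = 7.2 + 84.60·cos²17.1°·tan21.0° = 7.2 + 84.60·0.9135·0.3839 = 36.867 kPa
Denominator = 84.60·sin17.1°·cos17.1° = 84.60·0.2940·0.9558 = 23.776 kPa
FS = 36.867 / 23.776 = 1.551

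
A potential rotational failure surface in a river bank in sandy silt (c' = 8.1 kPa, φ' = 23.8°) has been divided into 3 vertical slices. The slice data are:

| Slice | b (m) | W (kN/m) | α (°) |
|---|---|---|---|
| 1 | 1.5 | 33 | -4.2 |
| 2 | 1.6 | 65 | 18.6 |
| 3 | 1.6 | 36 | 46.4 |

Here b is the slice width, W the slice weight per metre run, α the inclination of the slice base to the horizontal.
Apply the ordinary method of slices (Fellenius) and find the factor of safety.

FS = 2.19

Ordinary method of slices: FS = Σ[c'·Δl_i + (W_i cosα_i)·tanφ'] / Σ W_i sinα_i, with Δl_i = b_i / cosα_i.
Slice 1: Δl = 1.5/cos(-4.2°) = 1.504 m; N'_1 = 33·cos(-4.2°) = 32.9; c'Δl = 12.18; W sinα = -2.4
Slice 2: Δl = 1.6/cos18.6° = 1.688 m; N'_2 = 65·cos18.6° = 61.6; c'Δl = 13.67; W sinα = 20.7
Slice 3: Δl = 1.6/cos46.4° = 2.320 m; N'_3 = 36·cos46.4° = 24.8; c'Δl = 18.79; W sinα = 26.1
Σc'Δl = 44.6 kN/m; ΣN' = 119.3 kN/m; ΣW sinα = 44.4 kN/m
Resisting = 44.6 + 119.3·tan23.8° = 44.6 + 52.6 = 97.3 kN/m
FS = 97.3 / 44.4 = 2.192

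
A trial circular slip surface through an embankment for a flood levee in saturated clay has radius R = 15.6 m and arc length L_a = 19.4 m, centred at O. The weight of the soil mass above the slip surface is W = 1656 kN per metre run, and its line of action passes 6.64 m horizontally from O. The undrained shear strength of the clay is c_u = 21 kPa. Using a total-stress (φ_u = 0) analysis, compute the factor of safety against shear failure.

Taking moments about the centre O, the resisting moment is provided by the undrained shear strength acting along the arc:
M_R = c_u·L_a·R = 21·19.40·15.6 = 6355.4 kN·m/m
M_D = W·d = 1656·6.64 = 10995.8 kN·m/m
FS = M_R / M_D = 6355.4 / 10995.8 = 0.578

FS = 0.58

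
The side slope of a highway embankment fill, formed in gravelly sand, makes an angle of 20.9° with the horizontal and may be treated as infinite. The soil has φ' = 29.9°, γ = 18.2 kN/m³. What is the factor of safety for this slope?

For a dry cohesionless infinite slope the factor of safety is FS = tanφ' / tanβ.
FS = tan29.9° / tan20.9° = 0.5750 / 0.3819 = 1.506

FS = 1.51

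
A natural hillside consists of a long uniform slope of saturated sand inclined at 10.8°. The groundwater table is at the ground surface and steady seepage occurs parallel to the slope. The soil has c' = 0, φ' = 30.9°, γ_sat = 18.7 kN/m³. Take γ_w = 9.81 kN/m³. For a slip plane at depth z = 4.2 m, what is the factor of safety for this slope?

With seepage parallel to the slope and the water table at the surface, the effective normal stress on the slip plane uses the buoyant unit weight γ' = γ_sat − γ_w while the driving shear stress uses γ_sat:
FS = [c' + γ' z cos²β tanφ'] / [γ_sat z sinβ cosβ]
(For c' = 0 this reduces to FS = (γ'/γ_sat)·tanφ'/tanβ.)
γ' = 18.7 − 9.81 = 8.89 kN/m³
Numerator = 0.0 + 8.89·4.2·cos²10.8°·tan30.9° = 0.0 + 8.89·4.2·0.9649·0.5985 = 21.562 kPa
Denominator = 18.7·4.2·sin10.8°·cos10.8° = 18.7·4.2·0.1874·0.9823 = 14.456 kPa
FS = 21.562 / 14.456 = 1.492

FS = 1.49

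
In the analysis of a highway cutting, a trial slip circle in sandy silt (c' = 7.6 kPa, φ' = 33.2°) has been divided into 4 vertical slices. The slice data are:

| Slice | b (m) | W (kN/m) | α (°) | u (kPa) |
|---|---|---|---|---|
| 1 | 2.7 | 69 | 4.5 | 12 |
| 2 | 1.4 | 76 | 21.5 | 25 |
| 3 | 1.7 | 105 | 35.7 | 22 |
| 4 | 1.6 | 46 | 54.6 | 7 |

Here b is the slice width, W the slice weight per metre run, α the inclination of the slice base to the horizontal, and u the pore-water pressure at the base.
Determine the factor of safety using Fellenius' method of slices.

FS = 1.10

Ordinary method of slices: FS = Σ[c'·Δl_i + (W_i cosα_i − u_i·Δl_i)·tanφ'] / Σ W_i sinα_i, with Δl_i = b_i / cosα_i.
Slice 1: Δl = 2.7/cos4.5° = 2.708 m; N'_1 = 69·cos4.5° − 12·2.708 = 36.3; c'Δl = 20.58; W sinα = 5.4
Slice 2: Δl = 1.4/cos21.5° = 1.505 m; N'_2 = 76·cos21.5° − 25·1.505 = 33.1; c'Δl = 11.44; W sinα = 27.9
Slice 3: Δl = 1.7/cos35.7° = 2.093 m; N'_3 = 105·cos35.7° − 22·2.093 = 39.2; c'Δl = 15.91; W sinα = 61.3
Slice 4: Δl = 1.6/cos54.6° = 2.762 m; N'_4 = 46·cos54.6° − 7·2.762 = 7.3; c'Δl = 20.99; W sinα = 37.5
Σc'Δl = 68.9 kN/m; ΣN' = 115.9 kN/m; ΣW sinα = 132.0 kN/m
Resisting = 68.9 + 115.9·tan33.2° = 68.9 + 75.8 = 144.8 kN/m
FS = 144.8 / 132.0 = 1.096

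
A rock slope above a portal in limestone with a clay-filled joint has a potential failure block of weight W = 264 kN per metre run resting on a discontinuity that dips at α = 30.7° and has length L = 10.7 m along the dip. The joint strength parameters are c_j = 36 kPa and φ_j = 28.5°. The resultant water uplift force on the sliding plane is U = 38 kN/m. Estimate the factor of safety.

FS = 3.62

Resolving the block weight along and normal to the plane and applying the Mohr–Coulomb strength on the joint:
N' = W cosα − U = 264·cos30.7° − 38 = 189.0 kN/m
Driving force T = W sinα = 264·sin30.7° = 134.8 kN/m
Resisting force R = c_j·L + N'·tanφ_j = 36·10.7 + 189.0·tan28.5° = 385.2 + 102.6 = 487.8 kN/m
FS = R / T = 487.8 / 134.8 = 3.619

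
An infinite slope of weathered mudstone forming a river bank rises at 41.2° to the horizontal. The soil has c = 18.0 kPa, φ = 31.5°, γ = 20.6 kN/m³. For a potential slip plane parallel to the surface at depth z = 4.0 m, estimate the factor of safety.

For an infinite slope with a slip plane parallel to the surface (no pore pressure): FS = [c + γz cos²β tanφ] / [γz sinβ cosβ].
γz = 20.6·4.0 = 82.40 kN/m²
Numerator = 18.0 + 82.40·cos²41.2°·tan31.5° = 18.0 + 82.40·0.5661·0.6128 = 46.587 kPa
Denominator = 82.40·sin41.2°·cos41.2° = 82.40·0.6587·0.7524 = 40.838 kPa
FS = 46.587 / 40.838 = 1.141

FS = 1.14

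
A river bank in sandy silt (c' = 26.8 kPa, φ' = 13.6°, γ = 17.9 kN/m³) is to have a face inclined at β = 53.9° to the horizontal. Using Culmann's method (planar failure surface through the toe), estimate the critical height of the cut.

H_c = 19.82 m

Culmann's analysis gives the critical failure plane at α_cr = (β + φ')/2 = (53.9 + 13.6)/2 = 33.8°, and the critical height
H_c = (4c'/γ) · sinβ cosφ' / [1 − cos(β − φ')]
    = (4·26.8/17.9) · sin53.9°·cos13.6° / [1 − cos(40.3°)]
    = 5.989 · 0.8080·0.9720 / [1 − 0.7627]
    = 5.989 · 0.7853 / 0.2373
    = 19.82 m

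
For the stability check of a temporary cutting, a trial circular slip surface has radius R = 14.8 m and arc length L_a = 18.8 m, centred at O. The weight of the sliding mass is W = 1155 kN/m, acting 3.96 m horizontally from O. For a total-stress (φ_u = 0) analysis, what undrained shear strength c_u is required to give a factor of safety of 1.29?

c_u = 21.2 kPa

FS = c_u·L_a·R / (W·d), so c_u = FS·W·d / (L_a·R).
c_u = 1.29·1155·3.96 / (18.80·14.8) = 5900.2 / 278.24 = 21.21 kPa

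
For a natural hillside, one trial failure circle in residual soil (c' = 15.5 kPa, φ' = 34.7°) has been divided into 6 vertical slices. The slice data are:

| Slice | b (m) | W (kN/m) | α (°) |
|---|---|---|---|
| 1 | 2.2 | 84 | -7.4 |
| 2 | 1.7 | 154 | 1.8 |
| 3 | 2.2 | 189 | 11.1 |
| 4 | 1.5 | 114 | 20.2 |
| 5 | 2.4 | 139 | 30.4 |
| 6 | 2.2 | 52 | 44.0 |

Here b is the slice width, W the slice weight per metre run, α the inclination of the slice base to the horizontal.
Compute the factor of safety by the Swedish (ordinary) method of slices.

Ordinary method of slices: FS = Σ[c'·Δl_i + (W_i cosα_i)·tanφ'] / Σ W_i sinα_i, with Δl_i = b_i / cosα_i.
Slice 1: Δl = 2.2/cos(-7.4°) = 2.218 m; N'_1 = 84·cos(-7.4°) = 83.3; c'Δl = 34.39; W sinα = -10.8
Slice 2: Δl = 1.7/cos1.8° = 1.701 m; N'_2 = 154·cos1.8° = 153.9; c'Δl = 26.36; W sinα = 4.8
Slice 3: Δl = 2.2/cos11.1° = 2.242 m; N'_3 = 189·cos11.1° = 185.5; c'Δl = 34.75; W sinα = 36.4
Slice 4: Δl = 1.5/cos20.2° = 1.598 m; N'_4 = 114·cos20.2° = 107.0; c'Δl = 24.77; W sinα = 39.4
Slice 5: Δl = 2.4/cos30.4° = 2.783 m; N'_5 = 139·cos30.4° = 119.9; c'Δl = 43.13; W sinα = 70.3
Slice 6: Δl = 2.2/cos44.0° = 3.058 m; N'_6 = 52·cos44.0° = 37.4; c'Δl = 47.40; W sinα = 36.1
Σc'Δl = 210.8 kN/m; ΣN' = 687.0 kN/m; ΣW sinα = 176.2 kN/m
Resisting = 210.8 + 687.0·tan34.7° = 210.8 + 475.7 = 686.5 kN/m
FS = 686.5 / 176.2 = 3.895

FS = 3.90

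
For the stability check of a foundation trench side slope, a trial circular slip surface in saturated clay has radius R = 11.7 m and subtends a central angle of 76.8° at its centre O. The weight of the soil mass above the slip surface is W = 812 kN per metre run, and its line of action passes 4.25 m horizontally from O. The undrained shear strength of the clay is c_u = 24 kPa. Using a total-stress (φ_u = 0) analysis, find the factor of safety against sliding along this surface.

FS = 1.28

Taking moments about the centre O, the resisting moment is provided by the undrained shear strength acting along the arc:
Arc length L_a = R·θ = 11.7·(76.8°·π/180) = 11.7·1.3404 = 15.68 m
M_R = c_u·L_a·R = 24·15.68·11.7 = 4403.7 kN·m/m
M_D = W·d = 812·4.25 = 3451.0 kN·m/m
FS = M_R / M_D = 4403.7 / 3451.0 = 1.276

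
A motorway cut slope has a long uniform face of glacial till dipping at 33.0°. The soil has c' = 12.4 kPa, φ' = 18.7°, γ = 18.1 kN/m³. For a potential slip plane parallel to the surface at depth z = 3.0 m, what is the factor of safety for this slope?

FS = 1.02

For an infinite slope with a slip plane parallel to the surface (no pore pressure): FS = [c' + γz cos²β tanφ'] / [γz sinβ cosβ].
γz = 18.1·3.0 = 54.30 kN/m²
Numerator = 12.4 + 54.30·cos²33.0°·tan18.7° = 12.4 + 54.30·0.7034·0.3385 = 25.328 kPa
Denominator = 54.30·sin33.0°·cos33.0° = 54.30·0.5446·0.8387 = 24.803 kPa
FS = 25.328 / 24.803 = 1.021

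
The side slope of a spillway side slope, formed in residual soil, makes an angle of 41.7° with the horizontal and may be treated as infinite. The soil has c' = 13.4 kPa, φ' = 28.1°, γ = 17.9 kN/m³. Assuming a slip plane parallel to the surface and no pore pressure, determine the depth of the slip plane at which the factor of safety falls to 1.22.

z = 2.43 m

Setting FS = 1.22 in FS = [c' + γz cos²β tanφ'] / [γz sinβ cosβ] and solving for z:
z = c' / [γ cosβ (FS·sinβ − cosβ·tanφ')]
  = 13.4 / [17.9·cos41.7°·(1.22·sin41.7° − cos41.7°·tan28.1°)]
  = 13.4 / [17.9·0.7466·(1.22·0.6652 − 0.7466·0.5340)]
  = 13.4 / 5.5185 = 2.428 m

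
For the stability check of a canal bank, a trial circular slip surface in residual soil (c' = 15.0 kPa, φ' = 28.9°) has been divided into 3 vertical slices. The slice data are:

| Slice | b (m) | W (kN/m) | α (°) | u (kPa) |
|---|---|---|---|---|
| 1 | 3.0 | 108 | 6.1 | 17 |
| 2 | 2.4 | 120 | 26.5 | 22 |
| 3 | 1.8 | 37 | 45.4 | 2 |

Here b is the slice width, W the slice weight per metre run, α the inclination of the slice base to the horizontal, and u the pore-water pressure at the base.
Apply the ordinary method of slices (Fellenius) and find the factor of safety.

Ordinary method of slices: FS = Σ[c'·Δl_i + (W_i cosα_i − u_i·Δl_i)·tanφ'] / Σ W_i sinα_i, with Δl_i = b_i / cosα_i.
Slice 1: Δl = 3.0/cos6.1° = 3.017 m; N'_1 = 108·cos6.1° − 17·3.017 = 56.1; c'Δl = 45.26; W sinα = 11.5
Slice 2: Δl = 2.4/cos26.5° = 2.682 m; N'_2 = 120·cos26.5° − 22·2.682 = 48.4; c'Δl = 40.23; W sinα = 53.5
Slice 3: Δl = 1.8/cos45.4° = 2.564 m; N'_3 = 37·cos45.4° − 2·2.564 = 20.9; c'Δl = 38.45; W sinα = 26.3
Σc'Δl = 123.9 kN/m; ΣN' = 125.3 kN/m; ΣW sinα = 91.4 kN/m
Resisting = 123.9 + 125.3·tan28.9° = 123.9 + 69.2 = 193.1 kN/m
FS = 193.1 / 91.4 = 2.114

FS = 2.11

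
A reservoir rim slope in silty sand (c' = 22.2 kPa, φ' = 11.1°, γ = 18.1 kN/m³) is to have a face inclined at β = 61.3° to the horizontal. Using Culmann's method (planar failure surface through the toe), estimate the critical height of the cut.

H_c = 11.73 m

Culmann's analysis gives the critical failure plane at α_cr = (β + φ')/2 = (61.3 + 11.1)/2 = 36.2°, and the critical height
H_c = (4c'/γ) · sinβ cosφ' / [1 − cos(β − φ')]
    = (4·22.2/18.1) · sin61.3°·cos11.1° / [1 − cos(50.2°)]
    = 4.906 · 0.8771·0.9813 / [1 − 0.6401]
    = 4.906 · 0.8607 / 0.3599
    = 11.73 m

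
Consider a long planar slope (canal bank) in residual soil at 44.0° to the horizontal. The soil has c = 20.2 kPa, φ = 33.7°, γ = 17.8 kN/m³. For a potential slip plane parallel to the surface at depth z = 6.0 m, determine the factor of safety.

For an infinite slope with a slip plane parallel to the surface (no pore pressure): FS = [c + γz cos²β tanφ] / [γz sinβ cosβ].
γz = 17.8·6.0 = 106.80 kN/m²
Numerator = 20.2 + 106.80·cos²44.0°·tan33.7° = 20.2 + 106.80·0.5174·0.6669 = 57.056 kPa
Denominator = 106.80·sin44.0°·cos44.0° = 106.80·0.6947·0.7193 = 53.367 kPa
FS = 57.056 / 53.367 = 1.069

FS = 1.07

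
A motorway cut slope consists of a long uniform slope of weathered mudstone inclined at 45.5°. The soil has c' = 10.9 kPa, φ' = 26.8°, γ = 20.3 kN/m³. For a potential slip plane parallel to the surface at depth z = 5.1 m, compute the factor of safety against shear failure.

FS = 0.71

For an infinite slope with a slip plane parallel to the surface (no pore pressure): FS = [c' + γz cos²β tanφ'] / [γz sinβ cosβ].
γz = 20.3·5.1 = 103.53 kN/m²
Numerator = 10.9 + 103.53·cos²45.5°·tan26.8° = 10.9 + 103.53·0.4913·0.5051 = 36.592 kPa
Denominator = 103.53·sin45.5°·cos45.5° = 103.53·0.7133·0.7009 = 51.757 kPa
FS = 36.592 / 51.757 = 0.707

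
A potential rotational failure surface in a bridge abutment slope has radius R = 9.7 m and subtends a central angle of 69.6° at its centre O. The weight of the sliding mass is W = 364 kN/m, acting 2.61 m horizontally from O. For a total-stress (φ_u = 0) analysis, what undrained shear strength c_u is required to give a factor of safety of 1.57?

FS = c_u·L_a·R / (W·d), so c_u = FS·W·d / (L_a·R).
Arc length L_a = R·θ = 9.7·(69.6°·π/180) = 9.7·1.2147 = 11.78 m
c_u = 1.57·364·2.61 / (11.78·9.7) = 1491.6 / 114.30 = 13.05 kPa

c_u = 13.1 kPa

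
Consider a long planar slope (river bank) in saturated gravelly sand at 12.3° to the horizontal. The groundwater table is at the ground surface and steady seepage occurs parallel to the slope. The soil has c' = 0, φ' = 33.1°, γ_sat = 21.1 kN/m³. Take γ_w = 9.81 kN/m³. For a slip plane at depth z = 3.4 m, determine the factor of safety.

With seepage parallel to the slope and the water table at the surface, the effective normal stress on the slip plane uses the buoyant unit weight γ' = γ_sat − γ_w while the driving shear stress uses γ_sat:
FS = [c' + γ' z cos²β tanφ'] / [γ_sat z sinβ cosβ]
(For c' = 0 this reduces to FS = (γ'/γ_sat)·tanφ'/tanβ.)
γ' = 21.1 − 9.81 = 11.29 kN/m³
Numerator = 0.0 + 11.29·3.4·cos²12.3°·tan33.1° = 0.0 + 11.29·3.4·0.9546·0.6519 = 23.888 kPa
Denominator = 21.1·3.4·sin12.3°·cos12.3° = 21.1·3.4·0.2130·0.9770 = 14.932 kPa
FS = 23.888 / 14.932 = 1.600

FS = 1.60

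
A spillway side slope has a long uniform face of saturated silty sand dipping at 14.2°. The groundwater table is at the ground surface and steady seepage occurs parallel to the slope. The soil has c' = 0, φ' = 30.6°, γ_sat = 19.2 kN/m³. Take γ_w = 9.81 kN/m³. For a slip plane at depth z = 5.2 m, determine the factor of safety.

FS = 1.14

With seepage parallel to the slope and the water table at the surface, the effective normal stress on the slip plane uses the buoyant unit weight γ' = γ_sat − γ_w while the driving shear stress uses γ_sat:
FS = [c' + γ' z cos²β tanφ'] / [γ_sat z sinβ cosβ]
(For c' = 0 this reduces to FS = (γ'/γ_sat)·tanφ'/tanβ.)
γ' = 19.2 − 9.81 = 9.39 kN/m³
Numerator = 0.0 + 9.39·5.2·cos²14.2°·tan30.6° = 0.0 + 9.39·5.2·0.9398·0.5914 = 27.139 kPa
Denominator = 19.2·5.2·sin14.2°·cos14.2° = 19.2·5.2·0.2453·0.9694 = 23.743 kPa
FS = 27.139 / 23.743 = 1.143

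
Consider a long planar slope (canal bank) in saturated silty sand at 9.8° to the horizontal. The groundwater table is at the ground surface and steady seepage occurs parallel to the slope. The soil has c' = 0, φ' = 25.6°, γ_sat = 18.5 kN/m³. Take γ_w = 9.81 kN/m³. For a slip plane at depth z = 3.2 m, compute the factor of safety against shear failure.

FS = 1.30

With seepage parallel to the slope and the water table at the surface, the effective normal stress on the slip plane uses the buoyant unit weight γ' = γ_sat − γ_w while the driving shear stress uses γ_sat:
FS = [c' + γ' z cos²β tanφ'] / [γ_sat z sinβ cosβ]
(For c' = 0 this reduces to FS = (γ'/γ_sat)·tanφ'/tanβ.)
γ' = 18.5 − 9.81 = 8.69 kN/m³
Numerator = 0.0 + 8.69·3.2·cos²9.8°·tan25.6° = 0.0 + 8.69·3.2·0.9710·0.4791 = 12.937 kPa
Denominator = 18.5·3.2·sin9.8°·cos9.8° = 18.5·3.2·0.1702·0.9854 = 9.929 kPa
FS = 12.937 / 9.929 = 1.303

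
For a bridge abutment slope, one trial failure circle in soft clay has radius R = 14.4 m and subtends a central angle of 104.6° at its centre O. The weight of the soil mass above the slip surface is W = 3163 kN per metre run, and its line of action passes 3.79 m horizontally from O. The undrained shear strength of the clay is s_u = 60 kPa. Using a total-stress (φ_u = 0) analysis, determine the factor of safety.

FS = 1.89

Taking moments about the centre O, the resisting moment is provided by the undrained shear strength acting along the arc:
Arc length L_a = R·θ = 14.4·(104.6°·π/180) = 14.4·1.8256 = 26.29 m
M_R = s_u·L_a·R = 60·26.29·14.4 = 22713.6 kN·m/m
M_D = W·d = 3163·3.79 = 11987.8 kN·m/m
FS = M_R / M_D = 22713.6 / 11987.8 = 1.895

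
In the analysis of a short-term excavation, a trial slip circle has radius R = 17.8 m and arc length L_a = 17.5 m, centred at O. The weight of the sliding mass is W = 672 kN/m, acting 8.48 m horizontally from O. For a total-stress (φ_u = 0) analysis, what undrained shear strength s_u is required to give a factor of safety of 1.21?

FS = s_u·L_a·R / (W·d), so s_u = FS·W·d / (L_a·R).
s_u = 1.21·672·8.48 / (17.50·17.8) = 6895.3 / 311.50 = 22.14 kPa

s_u = 22.1 kPa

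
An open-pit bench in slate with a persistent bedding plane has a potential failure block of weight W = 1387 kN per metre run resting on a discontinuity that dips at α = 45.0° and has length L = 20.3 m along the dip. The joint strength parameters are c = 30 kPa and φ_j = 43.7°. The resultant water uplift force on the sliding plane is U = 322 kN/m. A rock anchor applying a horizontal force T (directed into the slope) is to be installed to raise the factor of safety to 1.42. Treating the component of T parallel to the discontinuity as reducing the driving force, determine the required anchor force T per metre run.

Resolving forces along and normal to the sliding plane, with the horizontal anchor force T adding T·sinα to the effective normal force and T·cosα acting up the plane against the driving force:
FS = [cL + (W cosα − U + T sinα) tanφ_j] / [W sinα − T cosα]
Without the anchor: N' = 658.8 kN/m, driving T_d = 980.8 kN/m, resisting R = 30·20.3 + 658.8·tan43.7° = 1238.5 kN/m, FS = 1.26.
Setting FS = 1.42 and solving for T:
1.42·(980.8 − T cos45.0°) = 1238.5 + T sin45.0°·tan43.7°
T·(sin45.0°·tan43.7° + 1.42·cos45.0°) = 1.42·980.8 − 1238.5
T·(0.7071·0.9556 + 1.42·0.7071) = 1392.7 − 1238.5 = 154.2
T·1.6798 = 154.2
T = 91.8 kN/m

T = 92 kN/m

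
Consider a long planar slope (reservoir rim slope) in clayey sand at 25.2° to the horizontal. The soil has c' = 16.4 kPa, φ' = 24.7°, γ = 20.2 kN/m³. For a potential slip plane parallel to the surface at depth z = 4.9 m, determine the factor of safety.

For an infinite slope with a slip plane parallel to the surface (no pore pressure): FS = [c' + γz cos²β tanφ'] / [γz sinβ cosβ].
γz = 20.2·4.9 = 98.98 kN/m²
Numerator = 16.4 + 98.98·cos²25.2°·tan24.7° = 16.4 + 98.98·0.8187·0.4599 = 53.672 kPa
Denominator = 98.98·sin25.2°·cos25.2° = 98.98·0.4258·0.9048 = 38.133 kPa
FS = 53.672 / 38.133 = 1.408

FS = 1.41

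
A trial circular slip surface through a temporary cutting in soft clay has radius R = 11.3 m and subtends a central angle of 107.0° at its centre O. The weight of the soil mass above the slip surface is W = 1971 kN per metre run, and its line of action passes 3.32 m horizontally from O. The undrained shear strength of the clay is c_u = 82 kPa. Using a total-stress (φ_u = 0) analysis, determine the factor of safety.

FS = 2.99

Taking moments about the centre O, the resisting moment is provided by the undrained shear strength acting along the arc:
Arc length L_a = R·θ = 11.3·(107.0°·π/180) = 11.3·1.8675 = 21.10 m
M_R = c_u·L_a·R = 82·21.10·11.3 = 19553.8 kN·m/m
M_D = W·d = 1971·3.32 = 6543.7 kN·m/m
FS = M_R / M_D = 19553.8 / 6543.7 = 2.988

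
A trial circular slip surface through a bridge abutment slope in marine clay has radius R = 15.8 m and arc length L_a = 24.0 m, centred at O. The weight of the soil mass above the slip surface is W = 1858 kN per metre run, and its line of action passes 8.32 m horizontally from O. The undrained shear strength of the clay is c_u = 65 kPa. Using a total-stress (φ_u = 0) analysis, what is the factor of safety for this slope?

Taking moments about the centre O, the resisting moment is provided by the undrained shear strength acting along the arc:
M_R = c_u·L_a·R = 65·24.00·15.8 = 24648.0 kN·m/m
M_D = W·d = 1858·8.32 = 15458.6 kN·m/m
FS = M_R / M_D = 24648.0 / 15458.6 = 1.594

FS = 1.59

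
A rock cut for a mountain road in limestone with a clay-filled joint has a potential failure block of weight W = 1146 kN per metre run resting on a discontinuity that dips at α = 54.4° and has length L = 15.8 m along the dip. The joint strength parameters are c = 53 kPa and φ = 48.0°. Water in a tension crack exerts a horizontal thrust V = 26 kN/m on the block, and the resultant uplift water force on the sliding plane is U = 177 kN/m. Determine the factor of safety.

Resolving the block weight along and normal to the plane and applying the Mohr–Coulomb strength on the joint:
N' = W cosα − U − V sinα = 1146·cos54.4° − 177 − 26·sin54.4° = 469.0 kN/m
Driving force T = W sinα + V cosα = 1146·sin54.4° + 26·cos54.4° = 946.9 kN/m
Resisting force R = c·L + N'·tanφ = 53·15.8 + 469.0·tan48.0° = 837.4 + 520.8 = 1358.2 kN/m
FS = R / T = 1358.2 / 946.9 = 1.434

FS = 1.43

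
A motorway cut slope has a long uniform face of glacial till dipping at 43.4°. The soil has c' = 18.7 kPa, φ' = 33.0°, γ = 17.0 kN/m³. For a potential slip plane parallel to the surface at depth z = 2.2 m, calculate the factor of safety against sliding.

FS = 1.69

For an infinite slope with a slip plane parallel to the surface (no pore pressure): FS = [c' + γz cos²β tanφ'] / [γz sinβ cosβ].
γz = 17.0·2.2 = 37.40 kN/m²
Numerator = 18.7 + 37.40·cos²43.4°·tan33.0° = 18.7 + 37.40·0.5279·0.6494 = 31.522 kPa
Denominator = 37.40·sin43.4°·cos43.4° = 37.40·0.6871·0.7266 = 18.671 kPa
FS = 31.522 / 18.671 = 1.688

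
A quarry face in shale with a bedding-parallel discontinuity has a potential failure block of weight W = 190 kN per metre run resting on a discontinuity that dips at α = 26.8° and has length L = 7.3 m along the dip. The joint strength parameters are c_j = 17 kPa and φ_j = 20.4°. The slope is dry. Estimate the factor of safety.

Resolving the block weight along and normal to the plane and applying the Mohr–Coulomb strength on the joint:
N' = W cosα = 190·cos26.8° = 169.6 kN/m
Driving force T = W sinα = 190·sin26.8° = 85.7 kN/m
Resisting force R = c_j·L + N'·tanφ_j = 17·7.3 + 169.6·tan20.4° = 124.1 + 63.1 = 187.2 kN/m
FS = R / T = 187.2 / 85.7 = 2.185

FS = 2.18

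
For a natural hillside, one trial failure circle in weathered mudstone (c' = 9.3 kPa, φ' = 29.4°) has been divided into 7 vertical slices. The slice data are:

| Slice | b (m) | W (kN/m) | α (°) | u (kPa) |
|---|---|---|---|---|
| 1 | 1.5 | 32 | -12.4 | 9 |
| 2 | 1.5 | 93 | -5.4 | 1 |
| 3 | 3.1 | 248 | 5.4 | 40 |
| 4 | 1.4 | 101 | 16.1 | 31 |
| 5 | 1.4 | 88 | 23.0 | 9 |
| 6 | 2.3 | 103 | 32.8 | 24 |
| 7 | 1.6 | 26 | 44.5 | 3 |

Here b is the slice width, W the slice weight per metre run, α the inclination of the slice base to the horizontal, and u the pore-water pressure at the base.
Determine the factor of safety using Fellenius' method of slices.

Ordinary method of slices: FS = Σ[c'·Δl_i + (W_i cosα_i − u_i·Δl_i)·tanφ'] / Σ W_i sinα_i, with Δl_i = b_i / cosα_i.
Slice 1: Δl = 1.5/cos(-12.4°) = 1.536 m; N'_1 = 32·cos(-12.4°) − 9·1.536 = 17.4; c'Δl = 14.28; W sinα = -6.9
Slice 2: Δl = 1.5/cos(-5.4°) = 1.507 m; N'_2 = 93·cos(-5.4°) − 1·1.507 = 91.1; c'Δl = 14.01; W sinα = -8.8
Slice 3: Δl = 3.1/cos5.4° = 3.114 m; N'_3 = 248·cos5.4° − 40·3.114 = 122.3; c'Δl = 28.96; W sinα = 23.3
Slice 4: Δl = 1.4/cos16.1° = 1.457 m; N'_4 = 101·cos16.1° − 31·1.457 = 51.9; c'Δl = 13.55; W sinα = 28.0
Slice 5: Δl = 1.4/cos23.0° = 1.521 m; N'_5 = 88·cos23.0° − 9·1.521 = 67.3; c'Δl = 14.14; W sinα = 34.4
Slice 6: Δl = 2.3/cos32.8° = 2.736 m; N'_6 = 103·cos32.8° − 24·2.736 = 20.9; c'Δl = 25.45; W sinα = 55.8
Slice 7: Δl = 1.6/cos44.5° = 2.243 m; N'_7 = 26·cos44.5° − 3·2.243 = 11.8; c'Δl = 20.86; W sinα = 18.2
Σc'Δl = 131.3 kN/m; ΣN' = 382.8 kN/m; ΣW sinα = 144.1 kN/m
Resisting = 131.3 + 382.8·tan29.4° = 131.3 + 215.7 = 346.9 kN/m
FS = 346.9 / 144.1 = 2.407

FS = 2.41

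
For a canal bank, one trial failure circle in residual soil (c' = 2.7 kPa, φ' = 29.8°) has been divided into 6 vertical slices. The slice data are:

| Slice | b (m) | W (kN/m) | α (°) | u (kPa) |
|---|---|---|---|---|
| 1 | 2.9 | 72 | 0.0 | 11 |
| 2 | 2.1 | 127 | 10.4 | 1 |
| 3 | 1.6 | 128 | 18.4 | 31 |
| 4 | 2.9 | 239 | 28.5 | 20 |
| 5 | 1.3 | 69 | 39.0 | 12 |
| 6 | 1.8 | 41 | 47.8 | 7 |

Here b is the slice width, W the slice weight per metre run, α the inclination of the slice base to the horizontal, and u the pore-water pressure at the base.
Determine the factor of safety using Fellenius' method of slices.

FS = 1.11

Ordinary method of slices: FS = Σ[c'·Δl_i + (W_i cosα_i − u_i·Δl_i)·tanφ'] / Σ W_i sinα_i, with Δl_i = b_i / cosα_i.
Slice 1: Δl = 2.9/cos0.0° = 2.900 m; N'_1 = 72·cos0.0° − 11·2.900 = 40.1; c'Δl = 7.83; W sinα = 0.0
Slice 2: Δl = 2.1/cos10.4° = 2.135 m; N'_2 = 127·cos10.4° − 1·2.135 = 122.8; c'Δl = 5.76; W sinα = 22.9
Slice 3: Δl = 1.6/cos18.4° = 1.686 m; N'_3 = 128·cos18.4° − 31·1.686 = 69.2; c'Δl = 4.55; W sinα = 40.4
Slice 4: Δl = 2.9/cos28.5° = 3.300 m; N'_4 = 239·cos28.5° − 20·3.300 = 144.0; c'Δl = 8.91; W sinα = 114.0
Slice 5: Δl = 1.3/cos39.0° = 1.673 m; N'_5 = 69·cos39.0° − 12·1.673 = 33.5; c'Δl = 4.52; W sinα = 43.4
Slice 6: Δl = 1.8/cos47.8° = 2.680 m; N'_6 = 41·cos47.8° − 7·2.680 = 8.8; c'Δl = 7.24; W sinα = 30.4
Σc'Δl = 38.8 kN/m; ΣN' = 418.4 kN/m; ΣW sinα = 251.2 kN/m
Resisting = 38.8 + 418.4·tan29.8° = 38.8 + 239.6 = 278.4 kN/m
FS = 278.4 / 251.2 = 1.109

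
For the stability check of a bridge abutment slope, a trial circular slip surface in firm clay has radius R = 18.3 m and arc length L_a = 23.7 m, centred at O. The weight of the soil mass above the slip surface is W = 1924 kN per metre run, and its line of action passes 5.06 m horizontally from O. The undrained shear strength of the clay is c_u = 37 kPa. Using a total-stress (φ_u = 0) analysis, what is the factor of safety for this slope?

Taking moments about the centre O, the resisting moment is provided by the undrained shear strength acting along the arc:
M_R = c_u·L_a·R = 37·23.70·18.3 = 16047.3 kN·m/m
M_D = W·d = 1924·5.06 = 9735.4 kN·m/m
FS = M_R / M_D = 16047.3 / 9735.4 = 1.648

FS = 1.65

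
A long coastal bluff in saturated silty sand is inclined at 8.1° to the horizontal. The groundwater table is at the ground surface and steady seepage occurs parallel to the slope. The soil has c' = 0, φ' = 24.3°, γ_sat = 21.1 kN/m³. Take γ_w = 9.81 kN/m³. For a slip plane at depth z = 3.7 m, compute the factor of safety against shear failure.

FS = 1.70

With seepage parallel to the slope and the water table at the surface, the effective normal stress on the slip plane uses the buoyant unit weight γ' = γ_sat − γ_w while the driving shear stress uses γ_sat:
FS = [c' + γ' z cos²β tanφ'] / [γ_sat z sinβ cosβ]
(For c' = 0 this reduces to FS = (γ'/γ_sat)·tanφ'/tanβ.)
γ' = 21.1 − 9.81 = 11.29 kN/m³
Numerator = 0.0 + 11.29·3.7·cos²8.1°·tan24.3° = 0.0 + 11.29·3.7·0.9801·0.4515 = 18.487 kPa
Denominator = 21.1·3.7·sin8.1°·cos8.1° = 21.1·3.7·0.1409·0.9900 = 10.890 kPa
FS = 18.487 / 10.890 = 1.698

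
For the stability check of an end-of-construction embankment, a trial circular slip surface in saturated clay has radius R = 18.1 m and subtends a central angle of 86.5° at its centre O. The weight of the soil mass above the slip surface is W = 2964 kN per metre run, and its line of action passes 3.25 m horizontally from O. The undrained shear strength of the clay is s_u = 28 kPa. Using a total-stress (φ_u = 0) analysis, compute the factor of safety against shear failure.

FS = 1.44

Taking moments about the centre O, the resisting moment is provided by the undrained shear strength acting along the arc:
Arc length L_a = R·θ = 18.1·(86.5°·π/180) = 18.1·1.5097 = 27.33 m
M_R = s_u·L_a·R = 28·27.33·18.1 = 13848.7 kN·m/m
M_D = W·d = 2964·3.25 = 9633.0 kN·m/m
FS = M_R / M_D = 13848.7 / 9633.0 = 1.438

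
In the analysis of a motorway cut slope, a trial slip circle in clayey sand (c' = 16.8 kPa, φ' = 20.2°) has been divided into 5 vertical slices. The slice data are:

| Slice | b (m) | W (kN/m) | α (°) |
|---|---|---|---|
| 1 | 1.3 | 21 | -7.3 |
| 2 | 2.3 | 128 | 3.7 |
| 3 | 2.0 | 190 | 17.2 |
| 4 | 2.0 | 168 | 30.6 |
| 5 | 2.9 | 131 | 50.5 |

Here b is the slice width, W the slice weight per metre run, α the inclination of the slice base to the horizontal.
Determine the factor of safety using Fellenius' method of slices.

Ordinary method of slices: FS = Σ[c'·Δl_i + (W_i cosα_i)·tanφ'] / Σ W_i sinα_i, with Δl_i = b_i / cosα_i.
Slice 1: Δl = 1.3/cos(-7.3°) = 1.311 m; N'_1 = 21·cos(-7.3°) = 20.8; c'Δl = 22.02; W sinα = -2.7
Slice 2: Δl = 2.3/cos3.7° = 2.305 m; N'_2 = 128·cos3.7° = 127.7; c'Δl = 38.72; W sinα = 8.3
Slice 3: Δl = 2.0/cos17.2° = 2.094 m; N'_3 = 190·cos17.2° = 181.5; c'Δl = 35.17; W sinα = 56.2
Slice 4: Δl = 2.0/cos30.6° = 2.324 m; N'_4 = 168·cos30.6° = 144.6; c'Δl = 39.04; W sinα = 85.5
Slice 5: Δl = 2.9/cos50.5° = 4.559 m; N'_5 = 131·cos50.5° = 83.3; c'Δl = 76.59; W sinα = 101.1
Σc'Δl = 211.5 kN/m; ΣN' = 558.0 kN/m; ΣW sinα = 248.4 kN/m
Resisting = 211.5 + 558.0·tan20.2° = 211.5 + 205.3 = 416.8 kN/m
FS = 416.8 / 248.4 = 1.678

FS = 1.68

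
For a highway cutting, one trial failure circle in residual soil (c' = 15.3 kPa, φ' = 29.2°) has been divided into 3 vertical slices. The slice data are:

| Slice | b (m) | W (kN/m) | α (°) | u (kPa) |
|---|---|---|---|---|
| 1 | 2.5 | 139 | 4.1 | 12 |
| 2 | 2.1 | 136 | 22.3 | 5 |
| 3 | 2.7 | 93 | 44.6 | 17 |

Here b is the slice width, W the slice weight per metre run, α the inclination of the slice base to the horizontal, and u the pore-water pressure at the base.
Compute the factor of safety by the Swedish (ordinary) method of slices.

Ordinary method of slices: FS = Σ[c'·Δl_i + (W_i cosα_i − u_i·Δl_i)·tanφ'] / Σ W_i sinα_i, with Δl_i = b_i / cosα_i.
Slice 1: Δl = 2.5/cos4.1° = 2.506 m; N'_1 = 139·cos4.1° − 12·2.506 = 108.6; c'Δl = 38.35; W sinα = 9.9
Slice 2: Δl = 2.1/cos22.3° = 2.270 m; N'_2 = 136·cos22.3° − 5·2.270 = 114.5; c'Δl = 34.73; W sinα = 51.6
Slice 3: Δl = 2.7/cos44.6° = 3.792 m; N'_3 = 93·cos44.6° − 17·3.792 = 1.8; c'Δl = 58.02; W sinα = 65.3
Σc'Δl = 131.1 kN/m; ΣN' = 224.8 kN/m; ΣW sinα = 126.8 kN/m
Resisting = 131.1 + 224.8·tan29.2° = 131.1 + 125.6 = 256.7 kN/m
FS = 256.7 / 126.8 = 2.024

FS = 2.02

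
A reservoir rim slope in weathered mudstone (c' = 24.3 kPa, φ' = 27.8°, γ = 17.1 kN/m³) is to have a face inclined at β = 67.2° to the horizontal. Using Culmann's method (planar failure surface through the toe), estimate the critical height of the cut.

H_c = 20.40 m

Culmann's analysis gives the critical failure plane at α_cr = (β + φ')/2 = (67.2 + 27.8)/2 = 47.5°, and the critical height
H_c = (4c'/γ) · sinβ cosφ' / [1 − cos(β − φ')]
    = (4·24.3/17.1) · sin67.2°·cos27.8° / [1 − cos(39.4°)]
    = 5.684 · 0.9219·0.8846 / [1 − 0.7727]
    = 5.684 · 0.8155 / 0.2273
    = 20.40 m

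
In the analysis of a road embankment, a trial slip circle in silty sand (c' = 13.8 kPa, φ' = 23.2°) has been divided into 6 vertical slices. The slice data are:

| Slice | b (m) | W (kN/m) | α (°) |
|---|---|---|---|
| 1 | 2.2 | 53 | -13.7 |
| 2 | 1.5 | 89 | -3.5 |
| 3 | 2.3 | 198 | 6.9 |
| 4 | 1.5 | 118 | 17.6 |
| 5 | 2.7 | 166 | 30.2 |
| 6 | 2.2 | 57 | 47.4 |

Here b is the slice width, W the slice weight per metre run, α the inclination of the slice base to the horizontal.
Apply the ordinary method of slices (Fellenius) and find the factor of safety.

FS = 2.78

Ordinary method of slices: FS = Σ[c'·Δl_i + (W_i cosα_i)·tanφ'] / Σ W_i sinα_i, with Δl_i = b_i / cosα_i.
Slice 1: Δl = 2.2/cos(-13.7°) = 2.264 m; N'_1 = 53·cos(-13.7°) = 51.5; c'Δl = 31.25; W sinα = -12.6
Slice 2: Δl = 1.5/cos(-3.5°) = 1.503 m; N'_2 = 89·cos(-3.5°) = 88.8; c'Δl = 20.74; W sinα = -5.4
Slice 3: Δl = 2.3/cos6.9° = 2.317 m; N'_3 = 198·cos6.9° = 196.6; c'Δl = 31.97; W sinα = 23.8
Slice 4: Δl = 1.5/cos17.6° = 1.574 m; N'_4 = 118·cos17.6° = 112.5; c'Δl = 21.72; W sinα = 35.7
Slice 5: Δl = 2.7/cos30.2° = 3.124 m; N'_5 = 166·cos30.2° = 143.5; c'Δl = 43.11; W sinα = 83.5
Slice 6: Δl = 2.2/cos47.4° = 3.250 m; N'_6 = 57·cos47.4° = 38.6; c'Δl = 44.85; W sinα = 42.0
Σc'Δl = 193.6 kN/m; ΣN' = 631.4 kN/m; ΣW sinα = 166.9 kN/m
Resisting = 193.6 + 631.4·tan23.2° = 193.6 + 270.6 = 464.3 kN/m
FS = 464.3 / 166.9 = 2.781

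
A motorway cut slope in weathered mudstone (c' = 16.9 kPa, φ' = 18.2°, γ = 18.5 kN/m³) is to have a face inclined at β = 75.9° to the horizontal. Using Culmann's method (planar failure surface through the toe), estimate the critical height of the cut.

H_c = 7.23 m

Culmann's analysis gives the critical failure plane at α_cr = (β + φ')/2 = (75.9 + 18.2)/2 = 47.1°, and the critical height
H_c = (4c'/γ) · sinβ cosφ' / [1 − cos(β − φ')]
    = (4·16.9/18.5) · sin75.9°·cos18.2° / [1 − cos(57.7°)]
    = 3.654 · 0.9699·0.9500 / [1 − 0.5344]
    = 3.654 · 0.9214 / 0.4656
    = 7.23 m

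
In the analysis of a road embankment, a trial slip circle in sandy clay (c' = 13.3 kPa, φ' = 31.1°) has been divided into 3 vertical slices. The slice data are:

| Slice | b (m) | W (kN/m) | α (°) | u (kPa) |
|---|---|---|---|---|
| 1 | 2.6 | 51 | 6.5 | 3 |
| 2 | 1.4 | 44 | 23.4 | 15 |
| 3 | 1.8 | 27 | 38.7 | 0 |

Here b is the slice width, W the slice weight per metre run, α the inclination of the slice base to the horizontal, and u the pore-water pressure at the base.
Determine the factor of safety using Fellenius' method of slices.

FS = 3.36

Ordinary method of slices: FS = Σ[c'·Δl_i + (W_i cosα_i − u_i·Δl_i)·tanφ'] / Σ W_i sinα_i, with Δl_i = b_i / cosα_i.
Slice 1: Δl = 2.6/cos6.5° = 2.617 m; N'_1 = 51·cos6.5° − 3·2.617 = 42.8; c'Δl = 34.80; W sinα = 5.8
Slice 2: Δl = 1.4/cos23.4° = 1.525 m; N'_2 = 44·cos23.4° − 15·1.525 = 17.5; c'Δl = 20.29; W sinα = 17.5
Slice 3: Δl = 1.8/cos38.7° = 2.306 m; N'_3 = 27·cos38.7° − 0·2.306 = 21.1; c'Δl = 30.68; W sinα = 16.9
Σc'Δl = 85.8 kN/m; ΣN' = 81.4 kN/m; ΣW sinα = 40.1 kN/m
Resisting = 85.8 + 81.4·tan31.1° = 85.8 + 49.1 = 134.9 kN/m
FS = 134.9 / 40.1 = 3.361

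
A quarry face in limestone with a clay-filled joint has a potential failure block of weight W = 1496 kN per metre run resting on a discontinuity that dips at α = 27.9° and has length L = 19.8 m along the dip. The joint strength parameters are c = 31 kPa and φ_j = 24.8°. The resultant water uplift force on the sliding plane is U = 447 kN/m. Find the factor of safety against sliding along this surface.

Resolving the block weight along and normal to the plane and applying the Mohr–Coulomb strength on the joint:
N' = W cosα − U = 1496·cos27.9° − 447 = 875.1 kN/m
Driving force T = W sinα = 1496·sin27.9° = 700.0 kN/m
Resisting force R = c·L + N'·tanφ_j = 31·19.8 + 875.1·tan24.8° = 613.8 + 404.4 = 1018.2 kN/m
FS = R / T = 1018.2 / 700.0 = 1.454

FS = 1.45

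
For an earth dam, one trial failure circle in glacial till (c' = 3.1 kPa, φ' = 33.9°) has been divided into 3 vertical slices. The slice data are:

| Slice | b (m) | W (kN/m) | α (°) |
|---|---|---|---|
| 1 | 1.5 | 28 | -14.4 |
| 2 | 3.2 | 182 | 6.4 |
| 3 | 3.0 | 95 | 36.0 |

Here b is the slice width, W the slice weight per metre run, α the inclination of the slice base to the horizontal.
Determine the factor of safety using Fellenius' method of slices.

Ordinary method of slices: FS = Σ[c'·Δl_i + (W_i cosα_i)·tanφ'] / Σ W_i sinα_i, with Δl_i = b_i / cosα_i.
Slice 1: Δl = 1.5/cos(-14.4°) = 1.549 m; N'_1 = 28·cos(-14.4°) = 27.1; c'Δl = 4.80; W sinα = -7.0
Slice 2: Δl = 3.2/cos6.4° = 3.220 m; N'_2 = 182·cos6.4° = 180.9; c'Δl = 9.98; W sinα = 20.3
Slice 3: Δl = 3.0/cos36.0° = 3.708 m; N'_3 = 95·cos36.0° = 76.9; c'Δl = 11.50; W sinα = 55.8
Σc'Δl = 26.3 kN/m; ΣN' = 284.8 kN/m; ΣW sinα = 69.2 kN/m
Resisting = 26.3 + 284.8·tan33.9° = 26.3 + 191.4 = 217.7 kN/m
FS = 217.7 / 69.2 = 3.147

FS = 3.15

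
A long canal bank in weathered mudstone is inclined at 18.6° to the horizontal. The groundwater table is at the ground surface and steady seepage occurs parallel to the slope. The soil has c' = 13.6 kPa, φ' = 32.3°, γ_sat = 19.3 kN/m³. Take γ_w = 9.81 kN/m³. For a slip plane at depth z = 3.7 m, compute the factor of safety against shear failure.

With seepage parallel to the slope and the water table at the surface, the effective normal stress on the slip plane uses the buoyant unit weight γ' = γ_sat − γ_w while the driving shear stress uses γ_sat:
FS = [c' + γ' z cos²β tanφ'] / [γ_sat z sinβ cosβ]
γ' = 19.3 − 9.81 = 9.49 kN/m³
Numerator = 13.6 + 9.49·3.7·cos²18.6°·tan32.3° = 13.6 + 9.49·3.7·0.8983·0.6322 = 33.539 kPa
Denominator = 19.3·3.7·sin18.6°·cos18.6° = 19.3·3.7·0.3190·0.9478 = 21.587 kPa
FS = 33.539 / 21.587 = 1.554

FS = 1.55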